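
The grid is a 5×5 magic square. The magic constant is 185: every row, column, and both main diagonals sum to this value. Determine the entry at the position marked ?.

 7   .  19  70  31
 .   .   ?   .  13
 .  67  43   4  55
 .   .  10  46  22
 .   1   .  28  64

Row 1 needs 185; the known cells sum to 127, so (1,2) = 58.
Row 3 must total 185; the given cells sum to 169, so (3,1) = 16.
From column 4, 185 − (70 + 4 + 46 + 28) gives (2,4) = 37.
Main diagonal must total 185; the given cells sum to 160, so (2,2) = 25.
Using column 2: 58 + 25 + 67 + 1 + ? → (4,2) = 185 − 151 = 34.
The remaining cell in anti-diagonal is (5,1) = 185 − 145 = 40.
Using row 4: 34 + 10 + 46 + 22 + ? → (4,1) = 185 − 112 = 73.
Row 5: 40 + 1 + 28 + 64 + ? = 185, so (5,3) = 52.
From column 1, 185 − (7 + 16 + 73 + 40) gives (2,1) = 49.
Column 3 needs 185; the known cells sum to 124, so (2,3) = 61.

61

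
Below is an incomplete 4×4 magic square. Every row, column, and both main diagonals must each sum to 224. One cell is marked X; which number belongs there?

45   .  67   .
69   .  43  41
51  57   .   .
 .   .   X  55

From row 2, 224 − (69 + 43 + 41) gives (2,2) = 71.
Using column 1: 45 + 69 + 51 + ? → (4,1) = 224 − 165 = 59.
Main diagonal needs 224; the known cells sum to 171, so (3,3) = 53.
Anti-diagonal: 43 + 57 + 59 + ? = 224, so (1,4) = 65.
The remaining cell in row 1 is (1,2) = 224 − 177 = 47.
Using row 3: 51 + 57 + 53 + ? → (3,4) = 224 − 161 = 63.
Column 2 needs 224; the known cells sum to 175, so (4,2) = 49.
Column 3 must total 224; the given cells sum to 163, so (4,3) = 61.

61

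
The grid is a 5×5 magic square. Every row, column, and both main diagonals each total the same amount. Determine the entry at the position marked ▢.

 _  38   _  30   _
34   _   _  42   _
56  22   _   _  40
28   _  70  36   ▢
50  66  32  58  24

52

Row 5 is complete and sums to 230; that is the magic constant.
Column 1: 34 + 56 + 28 + 50 + ? = 230, so (1,1) = 62.
Column 4 needs 230; the known cells sum to 166, so (3,4) = 64.
Row 3 must total 230; the given cells sum to 182, so (3,3) = 48.
Using main diagonal: 62 + 48 + 36 + 24 + ? → (2,2) = 230 − 170 = 60.
Column 2: 38 + 60 + 22 + 66 + ? = 230, so (4,2) = 44.
Anti-diagonal must total 230; the given cells sum to 184, so (1,5) = 46.
The remaining cell in row 1 is (1,3) = 230 − 176 = 54.
From row 4, 230 − (28 + 44 + 70 + 36) gives (4,5) = 52.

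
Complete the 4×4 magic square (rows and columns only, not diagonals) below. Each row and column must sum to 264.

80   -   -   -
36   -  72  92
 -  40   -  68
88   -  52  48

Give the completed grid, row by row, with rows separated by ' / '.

The remaining cell in row 2 is (2,2) = 264 − 200 = 64.
Using row 4: 88 + 52 + 48 + ? → (4,2) = 264 − 188 = 76.
From column 1, 264 − (80 + 36 + 88) gives (3,1) = 60.
Column 2 must total 264; the given cells sum to 180, so (1,2) = 84.
Column 4: 92 + 68 + 48 + ? = 264, so (1,4) = 56.
Row 1: 80 + 84 + 56 + ? = 264, so (1,3) = 44.
The remaining cell in row 3 is (3,3) = 264 − 168 = 96.

80 84 44 56 / 36 64 72 92 / 60 40 96 68 / 88 76 52 48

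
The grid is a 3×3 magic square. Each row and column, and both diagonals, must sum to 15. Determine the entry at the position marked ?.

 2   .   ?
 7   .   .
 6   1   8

From main diagonal, 15 − (2 + 8) gives (2,2) = 5.
Anti-diagonal needs 15; the known cells sum to 11, so (1,3) = 4.

4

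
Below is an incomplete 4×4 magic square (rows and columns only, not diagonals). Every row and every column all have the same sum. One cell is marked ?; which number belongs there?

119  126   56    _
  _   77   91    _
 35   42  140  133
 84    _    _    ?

98

Row 3 is complete and sums to 350; that is the magic constant.
Using row 1: 119 + 126 + 56 + ? → (1,4) = 350 − 301 = 49.
Column 1 needs 350; the known cells sum to 238, so (2,1) = 112.
From column 2, 350 − (126 + 77 + 42) gives (4,2) = 105.
From column 3, 350 − (56 + 91 + 140) gives (4,3) = 63.
Row 2 must total 350; the given cells sum to 280, so (2,4) = 70.
Row 4 needs 350; the known cells sum to 252, so (4,4) = 98.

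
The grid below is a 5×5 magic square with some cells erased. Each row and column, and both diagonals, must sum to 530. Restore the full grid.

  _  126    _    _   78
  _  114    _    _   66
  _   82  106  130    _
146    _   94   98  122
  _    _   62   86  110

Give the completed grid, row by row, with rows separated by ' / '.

102 126 150 74 78 / 90 114 118 142 66 / 58 82 106 130 154 / 146 70 94 98 122 / 134 138 62 86 110

Row 4: 146 + 94 + 98 + 122 + ? = 530, so (4,2) = 70.
Column 2 needs 530; the known cells sum to 392, so (5,2) = 138.
Column 5 must total 530; the given cells sum to 376, so (3,5) = 154.
Main diagonal needs 530; the known cells sum to 428, so (1,1) = 102.
Using row 3: 82 + 106 + 130 + 154 + ? → (3,1) = 530 − 472 = 58.
The remaining cell in row 5 is (5,1) = 530 − 396 = 134.
Column 1: 102 + 58 + 146 + 134 + ? = 530, so (2,1) = 90.
The remaining cell in anti-diagonal is (2,4) = 530 − 388 = 142.
Row 2 must total 530; the given cells sum to 412, so (2,3) = 118.
Using column 3: 118 + 106 + 94 + 62 + ? → (1,3) = 530 − 380 = 150.
Using column 4: 142 + 130 + 98 + 86 + ? → (1,4) = 530 − 456 = 74.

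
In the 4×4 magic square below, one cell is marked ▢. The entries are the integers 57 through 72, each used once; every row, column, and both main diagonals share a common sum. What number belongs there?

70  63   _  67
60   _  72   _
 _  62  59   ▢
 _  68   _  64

The entries are 57 through 72, which sum to 1032, so each line sums to 1032/4 = 258.
Using row 1: 70 + 63 + 67 + ? → (1,3) = 258 − 200 = 58.
From column 2, 258 − (63 + 62 + 68) gives (2,2) = 65.
From column 3, 258 − (58 + 72 + 59) gives (4,3) = 69.
From anti-diagonal, 258 − (67 + 72 + 62) gives (4,1) = 57.
Using row 2: 60 + 65 + 72 + ? → (2,4) = 258 − 197 = 61.
Using column 1: 70 + 60 + 57 + ? → (3,1) = 258 − 187 = 71.
Column 4 must total 258; the given cells sum to 192, so (3,4) = 66.

66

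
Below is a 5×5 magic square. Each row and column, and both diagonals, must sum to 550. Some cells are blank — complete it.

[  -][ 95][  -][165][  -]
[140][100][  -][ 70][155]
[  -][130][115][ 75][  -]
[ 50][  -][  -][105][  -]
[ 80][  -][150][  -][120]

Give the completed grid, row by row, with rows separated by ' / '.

110 95 55 165 125 / 140 100 85 70 155 / 170 130 115 75 60 / 50 160 145 105 90 / 80 65 150 135 120

Using row 2: 140 + 100 + 70 + 155 + ? → (2,3) = 550 − 465 = 85.
Column 4: 165 + 70 + 75 + 105 + ? = 550, so (5,4) = 135.
Main diagonal needs 550; the known cells sum to 440, so (1,1) = 110.
Using row 5: 80 + 150 + 135 + 120 + ? → (5,2) = 550 − 485 = 65.
The remaining cell in column 1 is (3,1) = 550 − 380 = 170.
From column 2, 550 − (95 + 100 + 130 + 65) gives (4,2) = 160.
From anti-diagonal, 550 − (70 + 115 + 160 + 80) gives (1,5) = 125.
Row 1 needs 550; the known cells sum to 495, so (1,3) = 55.
Row 3 needs 550; the known cells sum to 490, so (3,5) = 60.
Column 3: 55 + 85 + 115 + 150 + ? = 550, so (4,3) = 145.
The remaining cell in column 5 is (4,5) = 550 − 460 = 90.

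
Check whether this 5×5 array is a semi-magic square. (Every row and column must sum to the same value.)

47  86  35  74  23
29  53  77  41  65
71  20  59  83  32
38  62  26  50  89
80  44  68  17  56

Row 1: 47 + 86 + 35 + 74 + 23 = 265.
Row 2: 29 + 53 + 77 + 41 + 65 = 265.
Row 3: 71 + 20 + 59 + 83 + 32 = 265.
Row 4: 38 + 62 + 26 + 50 + 89 = 265.
Row 5: 80 + 44 + 68 + 17 + 56 = 265.
Column 1: 47 + 29 + 71 + 38 + 80 = 265.
Column 2: 86 + 53 + 20 + 62 + 44 = 265.
Column 3: 35 + 77 + 59 + 26 + 68 = 265.
Column 4: 74 + 41 + 83 + 50 + 17 = 265.
Column 5: 23 + 65 + 32 + 89 + 56 = 265.
All lines sum to 265.

Yes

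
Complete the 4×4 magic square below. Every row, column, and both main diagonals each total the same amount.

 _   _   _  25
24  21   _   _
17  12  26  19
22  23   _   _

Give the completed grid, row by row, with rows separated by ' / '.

Row 3 is already complete: 17 + 12 + 26 + 19 = 74, so that is the magic constant.
Column 1 must total 74; the given cells sum to 63, so (1,1) = 11.
The remaining cell in column 2 is (1,2) = 74 − 56 = 18.
Using main diagonal: 11 + 21 + 26 + ? → (4,4) = 74 − 58 = 16.
From anti-diagonal, 74 − (25 + 12 + 22) gives (2,3) = 15.
From row 1, 74 − (11 + 18 + 25) gives (1,3) = 20.
The remaining cell in row 2 is (2,4) = 74 − 60 = 14.
Using row 4: 22 + 23 + 16 + ? → (4,3) = 74 − 61 = 13.

11 18 20 25 / 24 21 15 14 / 17 12 26 19 / 22 23 13 16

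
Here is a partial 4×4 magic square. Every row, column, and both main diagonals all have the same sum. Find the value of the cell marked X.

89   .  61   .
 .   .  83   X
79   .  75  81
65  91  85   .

73

Column 3 is complete and sums to 304; that is the magic constant.
The remaining cell in row 3 is (3,2) = 304 − 235 = 69.
Row 4 needs 304; the known cells sum to 241, so (4,4) = 63.
Using column 1: 89 + 79 + 65 + ? → (2,1) = 304 − 233 = 71.
The remaining cell in main diagonal is (2,2) = 304 − 227 = 77.
Anti-diagonal: 83 + 69 + 65 + ? = 304, so (1,4) = 87.
Row 1: 89 + 61 + 87 + ? = 304, so (1,2) = 67.
The remaining cell in row 2 is (2,4) = 304 − 231 = 73.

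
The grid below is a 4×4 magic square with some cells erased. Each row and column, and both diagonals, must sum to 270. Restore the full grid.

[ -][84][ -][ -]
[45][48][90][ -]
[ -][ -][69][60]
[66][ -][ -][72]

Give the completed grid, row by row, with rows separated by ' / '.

From row 2, 270 − (45 + 48 + 90) gives (2,4) = 87.
Column 4 must total 270; the given cells sum to 219, so (1,4) = 51.
Main diagonal needs 270; the known cells sum to 189, so (1,1) = 81.
From anti-diagonal, 270 − (51 + 90 + 66) gives (3,2) = 63.
Row 1 needs 270; the known cells sum to 216, so (1,3) = 54.
Row 3 needs 270; the known cells sum to 192, so (3,1) = 78.
Column 2 must total 270; the given cells sum to 195, so (4,2) = 75.
Column 3 needs 270; the known cells sum to 213, so (4,3) = 57.

81 84 54 51 / 45 48 90 87 / 78 63 69 60 / 66 75 57 72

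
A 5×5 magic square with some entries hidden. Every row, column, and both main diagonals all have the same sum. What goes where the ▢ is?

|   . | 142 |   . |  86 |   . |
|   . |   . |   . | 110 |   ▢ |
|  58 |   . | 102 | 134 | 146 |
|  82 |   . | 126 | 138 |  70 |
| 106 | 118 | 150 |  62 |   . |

Column 4 is complete and sums to 530; that is the magic constant.
The remaining cell in row 3 is (3,2) = 530 − 440 = 90.
Row 4 needs 530; the known cells sum to 416, so (4,2) = 114.
From row 5, 530 − (106 + 118 + 150 + 62) gives (5,5) = 94.
From column 2, 530 − (142 + 90 + 114 + 118) gives (2,2) = 66.
Main diagonal must total 530; the given cells sum to 400, so (1,1) = 130.
Anti-diagonal: 110 + 102 + 114 + 106 + ? = 530, so (1,5) = 98.
Row 1 must total 530; the given cells sum to 456, so (1,3) = 74.
Using column 1: 130 + 58 + 82 + 106 + ? → (2,1) = 530 − 376 = 154.
Column 3 must total 530; the given cells sum to 452, so (2,3) = 78.
Column 5: 98 + 146 + 70 + 94 + ? = 530, so (2,5) = 122.

122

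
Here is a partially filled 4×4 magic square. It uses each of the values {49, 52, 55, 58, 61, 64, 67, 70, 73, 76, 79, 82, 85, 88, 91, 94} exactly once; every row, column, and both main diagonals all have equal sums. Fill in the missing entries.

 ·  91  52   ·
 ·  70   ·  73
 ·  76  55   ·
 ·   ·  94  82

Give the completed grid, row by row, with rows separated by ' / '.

79 91 52 64 / 58 70 85 73 / 88 76 55 67 / 61 49 94 82

The 16 entries sum to 1144, so each line sums to 1144/4 = 286.
Column 2: 91 + 70 + 76 + ? = 286, so (4,2) = 49.
Column 3 needs 286; the known cells sum to 201, so (2,3) = 85.
The remaining cell in main diagonal is (1,1) = 286 − 207 = 79.
Row 1 must total 286; the given cells sum to 222, so (1,4) = 64.
The remaining cell in row 2 is (2,1) = 286 − 228 = 58.
Row 4: 49 + 94 + 82 + ? = 286, so (4,1) = 61.
Column 1: 79 + 58 + 61 + ? = 286, so (3,1) = 88.
Using column 4: 64 + 73 + 82 + ? → (3,4) = 286 − 219 = 67.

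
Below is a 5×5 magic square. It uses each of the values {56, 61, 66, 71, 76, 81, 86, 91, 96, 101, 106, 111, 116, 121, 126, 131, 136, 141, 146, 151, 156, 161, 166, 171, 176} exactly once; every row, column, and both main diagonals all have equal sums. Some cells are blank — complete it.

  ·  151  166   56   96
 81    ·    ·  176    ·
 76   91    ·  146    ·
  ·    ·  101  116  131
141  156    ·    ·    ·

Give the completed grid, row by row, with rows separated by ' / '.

111 151 166 56 96 / 81 121 136 176 66 / 76 91 106 146 161 / 171 61 101 116 131 / 141 156 71 86 126

The 25 entries sum to 2900, so each line sums to 2900/5 = 580.
From row 1, 580 − (151 + 166 + 56 + 96) gives (1,1) = 111.
Column 1 needs 580; the known cells sum to 409, so (4,1) = 171.
Column 4: 56 + 176 + 146 + 116 + ? = 580, so (5,4) = 86.
From row 4, 580 − (171 + 101 + 116 + 131) gives (4,2) = 61.
The remaining cell in column 2 is (2,2) = 580 − 459 = 121.
The remaining cell in anti-diagonal is (3,3) = 580 − 474 = 106.
Row 3 must total 580; the given cells sum to 419, so (3,5) = 161.
Main diagonal needs 580; the known cells sum to 454, so (5,5) = 126.
The remaining cell in row 5 is (5,3) = 580 − 509 = 71.
The remaining cell in column 3 is (2,3) = 580 − 444 = 136.
Using column 5: 96 + 161 + 131 + 126 + ? → (2,5) = 580 − 514 = 66.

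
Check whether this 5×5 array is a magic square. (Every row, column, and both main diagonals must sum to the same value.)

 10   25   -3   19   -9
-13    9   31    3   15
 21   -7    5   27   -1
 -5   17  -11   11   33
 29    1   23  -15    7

Row 1: 10 + 25 + (-3) + 19 + (-9) = 42.
Row 2: -13 + 9 + 31 + 3 + 15 = 45.
Row 3: 21 + (-7) + 5 + 27 + (-1) = 45.
Row 4: -5 + 17 + (-11) + 11 + 33 = 45.
Row 5: 29 + 1 + 23 + (-15) + 7 = 45.
Column 1: 10 + (-13) + 21 + (-5) + 29 = 42.
Column 2: 25 + 9 + (-7) + 17 + 1 = 45.
Column 3: -3 + 31 + 5 + (-11) + 23 = 45.
Column 4: 19 + 3 + 27 + 11 + (-15) = 45.
Column 5: -9 + 15 + (-1) + 33 + 7 = 45.
Main diagonal: 10 + 9 + 5 + 11 + 7 = 42.
Anti-diagonal: -9 + 3 + 5 + 17 + 29 = 45.

No — row 5 sums to 45 but row 1 sums to 42.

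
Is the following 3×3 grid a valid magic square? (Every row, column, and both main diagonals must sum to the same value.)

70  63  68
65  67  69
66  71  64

Row 1: 70 + 63 + 68 = 201.
Row 2: 65 + 67 + 69 = 201.
Row 3: 66 + 71 + 64 = 201.
Column 1: 70 + 65 + 66 = 201.
Column 2: 63 + 67 + 71 = 201.
Column 3: 68 + 69 + 64 = 201.
Main diagonal: 70 + 67 + 64 = 201.
Anti-diagonal: 68 + 67 + 66 = 201.
All lines sum to 201.

Yes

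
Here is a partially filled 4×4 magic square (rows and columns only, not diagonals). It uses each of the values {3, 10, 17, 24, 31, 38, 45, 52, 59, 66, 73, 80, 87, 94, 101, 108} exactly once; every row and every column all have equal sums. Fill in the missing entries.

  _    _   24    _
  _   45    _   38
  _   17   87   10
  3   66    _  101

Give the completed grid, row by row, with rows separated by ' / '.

31 94 24 73 / 80 45 59 38 / 108 17 87 10 / 3 66 52 101

The 16 entries sum to 888, so each line sums to 888/4 = 222.
From row 3, 222 − (17 + 87 + 10) gives (3,1) = 108.
Using row 4: 3 + 66 + 101 + ? → (4,3) = 222 − 170 = 52.
Using column 2: 45 + 17 + 66 + ? → (1,2) = 222 − 128 = 94.
Column 3 needs 222; the known cells sum to 163, so (2,3) = 59.
Column 4: 38 + 10 + 101 + ? = 222, so (1,4) = 73.
From row 1, 222 − (94 + 24 + 73) gives (1,1) = 31.
Using row 2: 45 + 59 + 38 + ? → (2,1) = 222 − 142 = 80.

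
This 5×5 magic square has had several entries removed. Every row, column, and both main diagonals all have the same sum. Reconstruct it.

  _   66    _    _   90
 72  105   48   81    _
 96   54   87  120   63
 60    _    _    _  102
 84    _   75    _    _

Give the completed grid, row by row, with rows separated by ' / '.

108 66 99 57 90 / 72 105 48 81 114 / 96 54 87 120 63 / 60 78 111 69 102 / 84 117 75 93 51

Row 3 is already complete: 96 + 54 + 87 + 120 + 63 = 420, so that is the magic constant.
Row 2: 72 + 105 + 48 + 81 + ? = 420, so (2,5) = 114.
Column 1 needs 420; the known cells sum to 312, so (1,1) = 108.
Column 5 needs 420; the known cells sum to 369, so (5,5) = 51.
Main diagonal: 108 + 105 + 87 + 51 + ? = 420, so (4,4) = 69.
Anti-diagonal: 90 + 81 + 87 + 84 + ? = 420, so (4,2) = 78.
Row 4: 60 + 78 + 69 + 102 + ? = 420, so (4,3) = 111.
The remaining cell in column 2 is (5,2) = 420 − 303 = 117.
The remaining cell in column 3 is (1,3) = 420 − 321 = 99.
The remaining cell in row 1 is (1,4) = 420 − 363 = 57.
Row 5: 84 + 117 + 75 + 51 + ? = 420, so (5,4) = 93.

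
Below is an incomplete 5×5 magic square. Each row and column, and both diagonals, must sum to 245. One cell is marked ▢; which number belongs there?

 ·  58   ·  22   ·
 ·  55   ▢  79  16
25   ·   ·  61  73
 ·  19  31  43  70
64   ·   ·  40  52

From row 4, 245 − (19 + 31 + 43 + 70) gives (4,1) = 82.
From column 5, 245 − (16 + 73 + 70 + 52) gives (1,5) = 34.
From anti-diagonal, 245 − (34 + 79 + 19 + 64) gives (3,3) = 49.
Row 3: 25 + 49 + 61 + 73 + ? = 245, so (3,2) = 37.
Column 2: 58 + 55 + 37 + 19 + ? = 245, so (5,2) = 76.
Main diagonal: 55 + 49 + 43 + 52 + ? = 245, so (1,1) = 46.
From row 1, 245 − (46 + 58 + 22 + 34) gives (1,3) = 85.
Using row 5: 64 + 76 + 40 + 52 + ? → (5,3) = 245 − 232 = 13.
From column 1, 245 − (46 + 25 + 82 + 64) gives (2,1) = 28.
Column 3 needs 245; the known cells sum to 178, so (2,3) = 67.

67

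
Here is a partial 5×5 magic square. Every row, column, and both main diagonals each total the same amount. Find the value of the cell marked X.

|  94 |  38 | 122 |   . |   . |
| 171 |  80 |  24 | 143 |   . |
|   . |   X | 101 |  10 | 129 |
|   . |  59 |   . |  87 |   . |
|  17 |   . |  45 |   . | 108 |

157

Main diagonal is complete and sums to 470; that is the magic constant.
Using row 2: 171 + 80 + 24 + 143 + ? → (2,5) = 470 − 418 = 52.
Column 3 needs 470; the known cells sum to 292, so (4,3) = 178.
Anti-diagonal must total 470; the given cells sum to 320, so (1,5) = 150.
The remaining cell in row 1 is (1,4) = 470 − 404 = 66.
Column 4 needs 470; the known cells sum to 306, so (5,4) = 164.
Using column 5: 150 + 52 + 129 + 108 + ? → (4,5) = 470 − 439 = 31.
Row 4: 59 + 178 + 87 + 31 + ? = 470, so (4,1) = 115.
Row 5: 17 + 45 + 164 + 108 + ? = 470, so (5,2) = 136.
The remaining cell in column 1 is (3,1) = 470 − 397 = 73.
The remaining cell in column 2 is (3,2) = 470 − 313 = 157.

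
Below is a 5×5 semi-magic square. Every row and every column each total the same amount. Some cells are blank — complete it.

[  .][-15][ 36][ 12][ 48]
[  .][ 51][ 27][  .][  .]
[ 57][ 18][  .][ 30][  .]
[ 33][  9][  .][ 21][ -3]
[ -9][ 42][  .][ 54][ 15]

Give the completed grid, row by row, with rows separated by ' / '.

Column 2 is already complete: -15 + 51 + 18 + 9 + 42 = 105, so that is the magic constant.
Row 1 needs 105; the known cells sum to 81, so (1,1) = 24.
Row 4 must total 105; the given cells sum to 60, so (4,3) = 45.
Using row 5: -9 + 42 + 54 + 15 + ? → (5,3) = 105 − 102 = 3.
From column 1, 105 − (24 + 57 + 33 + (-9)) gives (2,1) = 0.
Column 3: 36 + 27 + 45 + 3 + ? = 105, so (3,3) = -6.
Column 4: 12 + 30 + 21 + 54 + ? = 105, so (2,4) = -12.
Row 2 must total 105; the given cells sum to 66, so (2,5) = 39.
Row 3 needs 105; the known cells sum to 99, so (3,5) = 6.

24 -15 36 12 48 / 0 51 27 -12 39 / 57 18 -6 30 6 / 33 9 45 21 -3 / -9 42 3 54 15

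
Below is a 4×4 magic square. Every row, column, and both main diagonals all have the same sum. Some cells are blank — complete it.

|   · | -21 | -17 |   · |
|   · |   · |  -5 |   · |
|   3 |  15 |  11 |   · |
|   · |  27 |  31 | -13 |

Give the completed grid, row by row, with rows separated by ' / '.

23 -21 -17 35 / 19 -1 -5 7 / 3 15 11 -9 / -25 27 31 -13

Column 3 is already complete: -17 + -5 + 11 + 31 = 20, so that is the magic constant.
Row 3 needs 20; the known cells sum to 29, so (3,4) = -9.
Row 4 must total 20; the given cells sum to 45, so (4,1) = -25.
Column 2 needs 20; the known cells sum to 21, so (2,2) = -1.
Main diagonal must total 20; the given cells sum to -3, so (1,1) = 23.
Anti-diagonal: -5 + 15 + (-25) + ? = 20, so (1,4) = 35.
Column 1: 23 + 3 + (-25) + ? = 20, so (2,1) = 19.
The remaining cell in column 4 is (2,4) = 20 − 13 = 7.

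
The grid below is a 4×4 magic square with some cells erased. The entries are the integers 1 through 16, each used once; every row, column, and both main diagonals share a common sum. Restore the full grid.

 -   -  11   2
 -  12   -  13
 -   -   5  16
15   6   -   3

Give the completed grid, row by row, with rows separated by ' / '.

14 7 11 2 / 1 12 8 13 / 4 9 5 16 / 15 6 10 3

The entries are 1 through 16, which sum to 136, so each line sums to 136/4 = 34.
Row 4 must total 34; the given cells sum to 24, so (4,3) = 10.
The remaining cell in column 3 is (2,3) = 34 − 26 = 8.
Main diagonal: 12 + 5 + 3 + ? = 34, so (1,1) = 14.
From anti-diagonal, 34 − (2 + 8 + 15) gives (3,2) = 9.
The remaining cell in row 1 is (1,2) = 34 − 27 = 7.
Row 2: 12 + 8 + 13 + ? = 34, so (2,1) = 1.
From row 3, 34 − (9 + 5 + 16) gives (3,1) = 4.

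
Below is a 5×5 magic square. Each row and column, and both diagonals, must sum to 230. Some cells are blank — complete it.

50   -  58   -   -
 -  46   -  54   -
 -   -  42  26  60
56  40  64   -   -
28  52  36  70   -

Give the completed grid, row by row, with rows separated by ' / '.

Using row 5: 28 + 52 + 36 + 70 + ? → (5,5) = 230 − 186 = 44.
Column 3: 58 + 42 + 64 + 36 + ? = 230, so (2,3) = 30.
Main diagonal needs 230; the known cells sum to 182, so (4,4) = 48.
Using anti-diagonal: 54 + 42 + 40 + 28 + ? → (1,5) = 230 − 164 = 66.
Row 4: 56 + 40 + 64 + 48 + ? = 230, so (4,5) = 22.
From column 4, 230 − (54 + 26 + 48 + 70) gives (1,4) = 32.
The remaining cell in column 5 is (2,5) = 230 − 192 = 38.
From row 1, 230 − (50 + 58 + 32 + 66) gives (1,2) = 24.
From row 2, 230 − (46 + 30 + 54 + 38) gives (2,1) = 62.
Column 1 must total 230; the given cells sum to 196, so (3,1) = 34.
Using column 2: 24 + 46 + 40 + 52 + ? → (3,2) = 230 − 162 = 68.

50 24 58 32 66 / 62 46 30 54 38 / 34 68 42 26 60 / 56 40 64 48 22 / 28 52 36 70 44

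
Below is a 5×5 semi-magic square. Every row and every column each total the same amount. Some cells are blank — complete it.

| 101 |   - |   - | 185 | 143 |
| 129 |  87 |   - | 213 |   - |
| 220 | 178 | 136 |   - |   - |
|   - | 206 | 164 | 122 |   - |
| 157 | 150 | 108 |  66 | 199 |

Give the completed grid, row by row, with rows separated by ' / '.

Row 5 is already complete: 157 + 150 + 108 + 66 + 199 = 680, so that is the magic constant.
From column 1, 680 − (101 + 129 + 220 + 157) gives (4,1) = 73.
The remaining cell in column 2 is (1,2) = 680 − 621 = 59.
Column 4 must total 680; the given cells sum to 586, so (3,4) = 94.
Row 1 must total 680; the given cells sum to 488, so (1,3) = 192.
Row 3: 220 + 178 + 136 + 94 + ? = 680, so (3,5) = 52.
Row 4 needs 680; the known cells sum to 565, so (4,5) = 115.
Column 3 needs 680; the known cells sum to 600, so (2,3) = 80.
Column 5: 143 + 52 + 115 + 199 + ? = 680, so (2,5) = 171.

101 59 192 185 143 / 129 87 80 213 171 / 220 178 136 94 52 / 73 206 164 122 115 / 157 150 108 66 199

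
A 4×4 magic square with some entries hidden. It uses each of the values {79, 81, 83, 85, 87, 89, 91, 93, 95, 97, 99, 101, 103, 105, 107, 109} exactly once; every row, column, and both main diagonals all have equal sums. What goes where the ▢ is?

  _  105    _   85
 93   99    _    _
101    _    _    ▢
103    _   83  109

95

The 16 entries sum to 1504, so each line sums to 1504/4 = 376.
Row 4 must total 376; the given cells sum to 295, so (4,2) = 81.
Column 1: 93 + 101 + 103 + ? = 376, so (1,1) = 79.
Column 2 must total 376; the given cells sum to 285, so (3,2) = 91.
Main diagonal needs 376; the known cells sum to 287, so (3,3) = 89.
Using anti-diagonal: 85 + 91 + 103 + ? → (2,3) = 376 − 279 = 97.
Row 1: 79 + 105 + 85 + ? = 376, so (1,3) = 107.
Using row 2: 93 + 99 + 97 + ? → (2,4) = 376 − 289 = 87.
Using row 3: 101 + 91 + 89 + ? → (3,4) = 376 − 281 = 95.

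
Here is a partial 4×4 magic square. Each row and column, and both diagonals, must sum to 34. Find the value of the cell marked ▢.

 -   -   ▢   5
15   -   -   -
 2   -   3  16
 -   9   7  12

14

Row 3: 2 + 3 + 16 + ? = 34, so (3,2) = 13.
Row 4: 9 + 7 + 12 + ? = 34, so (4,1) = 6.
The remaining cell in column 1 is (1,1) = 34 − 23 = 11.
Column 4 needs 34; the known cells sum to 33, so (2,4) = 1.
The remaining cell in main diagonal is (2,2) = 34 − 26 = 8.
Anti-diagonal: 5 + 13 + 6 + ? = 34, so (2,3) = 10.
Column 2: 8 + 13 + 9 + ? = 34, so (1,2) = 4.
Column 3 needs 34; the known cells sum to 20, so (1,3) = 14.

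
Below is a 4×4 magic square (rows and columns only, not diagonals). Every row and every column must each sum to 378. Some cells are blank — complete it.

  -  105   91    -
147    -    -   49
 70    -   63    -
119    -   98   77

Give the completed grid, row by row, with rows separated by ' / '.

Row 4: 119 + 98 + 77 + ? = 378, so (4,2) = 84.
Column 1: 147 + 70 + 119 + ? = 378, so (1,1) = 42.
From column 3, 378 − (91 + 63 + 98) gives (2,3) = 126.
Row 1: 42 + 105 + 91 + ? = 378, so (1,4) = 140.
Row 2 must total 378; the given cells sum to 322, so (2,2) = 56.
The remaining cell in column 2 is (3,2) = 378 − 245 = 133.
Using column 4: 140 + 49 + 77 + ? → (3,4) = 378 − 266 = 112.

42 105 91 140 / 147 56 126 49 / 70 133 63 112 / 119 84 98 77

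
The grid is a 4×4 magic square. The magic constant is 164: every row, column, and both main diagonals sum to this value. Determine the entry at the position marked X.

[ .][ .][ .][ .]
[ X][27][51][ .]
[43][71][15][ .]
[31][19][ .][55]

23

The remaining cell in row 3 is (3,4) = 164 − 129 = 35.
The remaining cell in row 4 is (4,3) = 164 − 105 = 59.
Column 2 needs 164; the known cells sum to 117, so (1,2) = 47.
Column 3 needs 164; the known cells sum to 125, so (1,3) = 39.
Main diagonal needs 164; the known cells sum to 97, so (1,1) = 67.
Using anti-diagonal: 51 + 71 + 31 + ? → (1,4) = 164 − 153 = 11.
Column 1 must total 164; the given cells sum to 141, so (2,1) = 23.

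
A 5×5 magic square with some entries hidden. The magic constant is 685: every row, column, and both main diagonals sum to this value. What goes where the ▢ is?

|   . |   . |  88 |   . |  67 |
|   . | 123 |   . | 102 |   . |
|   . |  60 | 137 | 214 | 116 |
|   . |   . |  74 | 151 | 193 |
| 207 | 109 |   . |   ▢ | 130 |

Row 3 needs 685; the known cells sum to 527, so (3,1) = 158.
The remaining cell in column 5 is (2,5) = 685 − 506 = 179.
Main diagonal must total 685; the given cells sum to 541, so (1,1) = 144.
Anti-diagonal needs 685; the known cells sum to 513, so (4,2) = 172.
From row 4, 685 − (172 + 74 + 151 + 193) gives (4,1) = 95.
From column 1, 685 − (144 + 158 + 95 + 207) gives (2,1) = 81.
Using column 2: 123 + 60 + 172 + 109 + ? → (1,2) = 685 − 464 = 221.
The remaining cell in row 1 is (1,4) = 685 − 520 = 165.
Using row 2: 81 + 123 + 102 + 179 + ? → (2,3) = 685 − 485 = 200.
Column 3 must total 685; the given cells sum to 499, so (5,3) = 186.
Column 4: 165 + 102 + 214 + 151 + ? = 685, so (5,4) = 53.

53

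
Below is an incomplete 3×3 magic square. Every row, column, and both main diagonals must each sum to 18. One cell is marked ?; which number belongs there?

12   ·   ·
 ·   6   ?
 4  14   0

Column 1 needs 18; the known cells sum to 16, so (2,1) = 2.
From column 2, 18 − (6 + 14) gives (1,2) = -2.
The remaining cell in anti-diagonal is (1,3) = 18 − 10 = 8.
The remaining cell in row 2 is (2,3) = 18 − 8 = 10.

10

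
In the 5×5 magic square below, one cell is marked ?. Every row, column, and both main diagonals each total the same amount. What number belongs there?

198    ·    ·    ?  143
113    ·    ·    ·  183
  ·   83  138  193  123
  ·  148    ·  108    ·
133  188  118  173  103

88

Row 5 is complete and sums to 715; that is the magic constant.
Row 3 needs 715; the known cells sum to 537, so (3,1) = 178.
From column 1, 715 − (198 + 113 + 178 + 133) gives (4,1) = 93.
Using column 5: 143 + 183 + 123 + 103 + ? → (4,5) = 715 − 552 = 163.
Main diagonal must total 715; the given cells sum to 547, so (2,2) = 168.
Anti-diagonal needs 715; the known cells sum to 562, so (2,4) = 153.
Row 2: 113 + 168 + 153 + 183 + ? = 715, so (2,3) = 98.
From row 4, 715 − (93 + 148 + 108 + 163) gives (4,3) = 203.
The remaining cell in column 2 is (1,2) = 715 − 587 = 128.
Column 3: 98 + 138 + 203 + 118 + ? = 715, so (1,3) = 158.
The remaining cell in column 4 is (1,4) = 715 − 627 = 88.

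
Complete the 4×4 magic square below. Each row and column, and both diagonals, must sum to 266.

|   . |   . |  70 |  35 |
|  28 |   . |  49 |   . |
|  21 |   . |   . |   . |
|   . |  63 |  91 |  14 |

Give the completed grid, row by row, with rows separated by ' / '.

119 42 70 35 / 28 77 49 112 / 21 84 56 105 / 98 63 91 14

The remaining cell in row 4 is (4,1) = 266 − 168 = 98.
Using column 1: 28 + 21 + 98 + ? → (1,1) = 266 − 147 = 119.
Column 3: 70 + 49 + 91 + ? = 266, so (3,3) = 56.
Main diagonal needs 266; the known cells sum to 189, so (2,2) = 77.
Anti-diagonal needs 266; the known cells sum to 182, so (3,2) = 84.
Row 1 must total 266; the given cells sum to 224, so (1,2) = 42.
Row 2: 28 + 77 + 49 + ? = 266, so (2,4) = 112.
Row 3: 21 + 84 + 56 + ? = 266, so (3,4) = 105.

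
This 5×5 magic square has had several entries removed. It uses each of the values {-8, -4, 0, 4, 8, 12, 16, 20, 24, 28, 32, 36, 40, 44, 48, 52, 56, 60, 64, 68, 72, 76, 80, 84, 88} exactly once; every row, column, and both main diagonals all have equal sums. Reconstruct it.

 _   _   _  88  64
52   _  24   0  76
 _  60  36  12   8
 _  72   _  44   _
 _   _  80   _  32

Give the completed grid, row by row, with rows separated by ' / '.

The 25 entries sum to 1000, so each line sums to 1000/5 = 200.
Using row 2: 52 + 24 + 0 + 76 + ? → (2,2) = 200 − 152 = 48.
From row 3, 200 − (60 + 36 + 12 + 8) gives (3,1) = 84.
From column 4, 200 − (88 + 0 + 12 + 44) gives (5,4) = 56.
Column 5: 64 + 76 + 8 + 32 + ? = 200, so (4,5) = 20.
From main diagonal, 200 − (48 + 36 + 44 + 32) gives (1,1) = 40.
Anti-diagonal needs 200; the known cells sum to 172, so (5,1) = 28.
Row 5 needs 200; the known cells sum to 196, so (5,2) = 4.
Column 1: 40 + 52 + 84 + 28 + ? = 200, so (4,1) = -4.
Column 2 must total 200; the given cells sum to 184, so (1,2) = 16.
Using row 1: 40 + 16 + 88 + 64 + ? → (1,3) = 200 − 208 = -8.
Row 4 needs 200; the known cells sum to 132, so (4,3) = 68.

40 16 -8 88 64 / 52 48 24 0 76 / 84 60 36 12 8 / -4 72 68 44 20 / 28 4 80 56 32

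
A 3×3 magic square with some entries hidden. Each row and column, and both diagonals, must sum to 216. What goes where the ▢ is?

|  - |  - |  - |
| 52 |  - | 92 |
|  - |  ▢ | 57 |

Row 2: 52 + 92 + ? = 216, so (2,2) = 72.
Column 3 needs 216; the known cells sum to 149, so (1,3) = 67.
Using main diagonal: 72 + 57 + ? → (1,1) = 216 − 129 = 87.
From anti-diagonal, 216 − (67 + 72) gives (3,1) = 77.
Row 1 needs 216; the known cells sum to 154, so (1,2) = 62.
Row 3 must total 216; the given cells sum to 134, so (3,2) = 82.

82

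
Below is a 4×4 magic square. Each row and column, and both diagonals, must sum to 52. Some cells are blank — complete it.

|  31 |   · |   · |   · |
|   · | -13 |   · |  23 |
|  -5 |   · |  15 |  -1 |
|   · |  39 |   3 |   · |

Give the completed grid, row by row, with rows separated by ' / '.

From row 3, 52 − (-5 + 15 + (-1)) gives (3,2) = 43.
Column 2 must total 52; the given cells sum to 69, so (1,2) = -17.
The remaining cell in main diagonal is (4,4) = 52 − 33 = 19.
Row 4 must total 52; the given cells sum to 61, so (4,1) = -9.
From column 1, 52 − (31 + (-5) + (-9)) gives (2,1) = 35.
From column 4, 52 − (23 + (-1) + 19) gives (1,4) = 11.
Anti-diagonal must total 52; the given cells sum to 45, so (2,3) = 7.
Row 1: 31 + (-17) + 11 + ? = 52, so (1,3) = 27.

31 -17 27 11 / 35 -13 7 23 / -5 43 15 -1 / -9 39 3 19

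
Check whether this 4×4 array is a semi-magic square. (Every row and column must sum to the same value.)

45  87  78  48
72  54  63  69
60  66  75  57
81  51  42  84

Yes

Row 1: 45 + 87 + 78 + 48 = 258.
Row 2: 72 + 54 + 63 + 69 = 258.
Row 3: 60 + 66 + 75 + 57 = 258.
Row 4: 81 + 51 + 42 + 84 = 258.
Column 1: 45 + 72 + 60 + 81 = 258.
Column 2: 87 + 54 + 66 + 51 = 258.
Column 3: 78 + 63 + 75 + 42 = 258.
Column 4: 48 + 69 + 57 + 84 = 258.
All lines sum to 258.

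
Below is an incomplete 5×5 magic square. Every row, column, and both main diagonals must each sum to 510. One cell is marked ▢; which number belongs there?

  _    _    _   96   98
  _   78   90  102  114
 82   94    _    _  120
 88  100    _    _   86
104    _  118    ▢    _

80

Row 2 needs 510; the known cells sum to 384, so (2,1) = 126.
From column 1, 510 − (126 + 82 + 88 + 104) gives (1,1) = 110.
Using column 5: 98 + 114 + 120 + 86 + ? → (5,5) = 510 − 418 = 92.
Anti-diagonal must total 510; the given cells sum to 404, so (3,3) = 106.
Using row 3: 82 + 94 + 106 + 120 + ? → (3,4) = 510 − 402 = 108.
Main diagonal must total 510; the given cells sum to 386, so (4,4) = 124.
The remaining cell in row 4 is (4,3) = 510 − 398 = 112.
Column 3 must total 510; the given cells sum to 426, so (1,3) = 84.
Column 4 needs 510; the known cells sum to 430, so (5,4) = 80.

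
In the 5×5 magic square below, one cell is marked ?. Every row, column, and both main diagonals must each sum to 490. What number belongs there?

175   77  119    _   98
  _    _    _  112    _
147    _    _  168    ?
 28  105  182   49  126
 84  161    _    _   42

Row 1 needs 490; the known cells sum to 469, so (1,4) = 21.
Column 1 needs 490; the known cells sum to 434, so (2,1) = 56.
The remaining cell in column 4 is (5,4) = 490 − 350 = 140.
Using anti-diagonal: 98 + 112 + 105 + 84 + ? → (3,3) = 490 − 399 = 91.
Row 5 needs 490; the known cells sum to 427, so (5,3) = 63.
Column 3 must total 490; the given cells sum to 455, so (2,3) = 35.
Main diagonal must total 490; the given cells sum to 357, so (2,2) = 133.
From row 2, 490 − (56 + 133 + 35 + 112) gives (2,5) = 154.
The remaining cell in column 2 is (3,2) = 490 − 476 = 14.
The remaining cell in column 5 is (3,5) = 490 − 420 = 70.

70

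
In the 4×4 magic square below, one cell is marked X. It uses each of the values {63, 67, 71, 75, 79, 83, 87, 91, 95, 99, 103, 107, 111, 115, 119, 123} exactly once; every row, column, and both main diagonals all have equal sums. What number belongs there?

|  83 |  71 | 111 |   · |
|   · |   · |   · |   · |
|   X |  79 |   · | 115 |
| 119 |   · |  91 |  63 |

The 16 entries sum to 1488, so each line sums to 1488/4 = 372.
Row 1: 83 + 71 + 111 + ? = 372, so (1,4) = 107.
From row 4, 372 − (119 + 91 + 63) gives (4,2) = 99.
The remaining cell in column 2 is (2,2) = 372 − 249 = 123.
Column 4 needs 372; the known cells sum to 285, so (2,4) = 87.
The remaining cell in main diagonal is (3,3) = 372 − 269 = 103.
Anti-diagonal must total 372; the given cells sum to 305, so (2,3) = 67.
Row 2 must total 372; the given cells sum to 277, so (2,1) = 95.
Using row 3: 79 + 103 + 115 + ? → (3,1) = 372 − 297 = 75.

75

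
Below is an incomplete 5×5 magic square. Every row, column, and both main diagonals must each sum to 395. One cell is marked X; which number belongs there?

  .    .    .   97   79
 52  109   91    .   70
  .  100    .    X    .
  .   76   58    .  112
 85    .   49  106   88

64

Row 2 must total 395; the given cells sum to 322, so (2,4) = 73.
From row 5, 395 − (85 + 49 + 106 + 88) gives (5,2) = 67.
The remaining cell in column 2 is (1,2) = 395 − 352 = 43.
Column 5: 79 + 70 + 112 + 88 + ? = 395, so (3,5) = 46.
Anti-diagonal must total 395; the given cells sum to 313, so (3,3) = 82.
Column 3 must total 395; the given cells sum to 280, so (1,3) = 115.
Row 1 needs 395; the known cells sum to 334, so (1,1) = 61.
Using main diagonal: 61 + 109 + 82 + 88 + ? → (4,4) = 395 − 340 = 55.
Row 4 must total 395; the given cells sum to 301, so (4,1) = 94.
Column 1 must total 395; the given cells sum to 292, so (3,1) = 103.
Column 4 needs 395; the known cells sum to 331, so (3,4) = 64.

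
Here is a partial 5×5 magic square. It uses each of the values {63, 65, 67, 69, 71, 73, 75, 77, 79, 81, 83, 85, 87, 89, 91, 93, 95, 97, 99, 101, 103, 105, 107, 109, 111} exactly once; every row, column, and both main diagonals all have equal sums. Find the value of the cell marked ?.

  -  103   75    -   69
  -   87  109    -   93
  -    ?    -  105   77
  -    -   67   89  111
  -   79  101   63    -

The 25 entries sum to 2175, so each line sums to 2175/5 = 435.
Column 3: 75 + 109 + 67 + 101 + ? = 435, so (3,3) = 83.
Column 5 must total 435; the given cells sum to 350, so (5,5) = 85.
Main diagonal must total 435; the given cells sum to 344, so (1,1) = 91.
The remaining cell in row 1 is (1,4) = 435 − 338 = 97.
The remaining cell in row 5 is (5,1) = 435 − 328 = 107.
Using column 4: 97 + 105 + 89 + 63 + ? → (2,4) = 435 − 354 = 81.
From anti-diagonal, 435 − (69 + 81 + 83 + 107) gives (4,2) = 95.
Row 2 needs 435; the known cells sum to 370, so (2,1) = 65.
From row 4, 435 − (95 + 67 + 89 + 111) gives (4,1) = 73.
From column 1, 435 − (91 + 65 + 73 + 107) gives (3,1) = 99.
Using column 2: 103 + 87 + 95 + 79 + ? → (3,2) = 435 − 364 = 71.

71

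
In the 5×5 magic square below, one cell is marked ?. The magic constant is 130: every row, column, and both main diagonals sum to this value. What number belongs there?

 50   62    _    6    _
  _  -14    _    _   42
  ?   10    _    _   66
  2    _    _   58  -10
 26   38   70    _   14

Using row 5: 26 + 38 + 70 + 14 + ? → (5,4) = 130 − 148 = -18.
Using column 2: 62 + (-14) + 10 + 38 + ? → (4,2) = 130 − 96 = 34.
Column 5: 42 + 66 + (-10) + 14 + ? = 130, so (1,5) = 18.
From main diagonal, 130 − (50 + (-14) + 58 + 14) gives (3,3) = 22.
Anti-diagonal must total 130; the given cells sum to 100, so (2,4) = 30.
From row 1, 130 − (50 + 62 + 6 + 18) gives (1,3) = -6.
Row 4: 2 + 34 + 58 + (-10) + ? = 130, so (4,3) = 46.
Using column 3: -6 + 22 + 46 + 70 + ? → (2,3) = 130 − 132 = -2.
From column 4, 130 − (6 + 30 + 58 + (-18)) gives (3,4) = 54.
Row 2 needs 130; the known cells sum to 56, so (2,1) = 74.
Row 3 must total 130; the given cells sum to 152, so (3,1) = -22.

-22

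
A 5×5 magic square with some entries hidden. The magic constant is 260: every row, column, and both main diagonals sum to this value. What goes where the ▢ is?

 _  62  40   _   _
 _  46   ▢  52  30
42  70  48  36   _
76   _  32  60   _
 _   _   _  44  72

Row 3 must total 260; the given cells sum to 196, so (3,5) = 64.
The remaining cell in column 4 is (1,4) = 260 − 192 = 68.
Main diagonal needs 260; the known cells sum to 226, so (1,1) = 34.
Using row 1: 34 + 62 + 40 + 68 + ? → (1,5) = 260 − 204 = 56.
Using column 5: 56 + 30 + 64 + 72 + ? → (4,5) = 260 − 222 = 38.
Row 4 needs 260; the known cells sum to 206, so (4,2) = 54.
Column 2: 62 + 46 + 70 + 54 + ? = 260, so (5,2) = 28.
Anti-diagonal needs 260; the known cells sum to 210, so (5,1) = 50.
From row 5, 260 − (50 + 28 + 44 + 72) gives (5,3) = 66.
Column 1: 34 + 42 + 76 + 50 + ? = 260, so (2,1) = 58.
Using column 3: 40 + 48 + 32 + 66 + ? → (2,3) = 260 − 186 = 74.

74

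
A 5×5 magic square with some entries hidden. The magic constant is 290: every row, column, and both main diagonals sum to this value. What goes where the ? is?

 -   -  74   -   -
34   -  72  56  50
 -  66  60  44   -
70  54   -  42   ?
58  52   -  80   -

76

The remaining cell in row 2 is (2,2) = 290 − 212 = 78.
Using column 2: 78 + 66 + 54 + 52 + ? → (1,2) = 290 − 250 = 40.
Column 4: 56 + 44 + 42 + 80 + ? = 290, so (1,4) = 68.
From anti-diagonal, 290 − (56 + 60 + 54 + 58) gives (1,5) = 62.
The remaining cell in row 1 is (1,1) = 290 − 244 = 46.
Column 1 needs 290; the known cells sum to 208, so (3,1) = 82.
The remaining cell in main diagonal is (5,5) = 290 − 226 = 64.
Using row 3: 82 + 66 + 60 + 44 + ? → (3,5) = 290 − 252 = 38.
Row 5 needs 290; the known cells sum to 254, so (5,3) = 36.
Column 3: 74 + 72 + 60 + 36 + ? = 290, so (4,3) = 48.
The remaining cell in column 5 is (4,5) = 290 − 214 = 76.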